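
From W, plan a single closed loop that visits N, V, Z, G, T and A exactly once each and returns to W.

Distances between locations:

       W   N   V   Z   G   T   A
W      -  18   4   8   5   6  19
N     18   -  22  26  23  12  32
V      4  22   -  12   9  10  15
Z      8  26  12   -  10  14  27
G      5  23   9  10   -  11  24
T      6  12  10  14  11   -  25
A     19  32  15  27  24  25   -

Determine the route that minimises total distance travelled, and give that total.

Shortest round trip = 92.

W-N-V-Z-G-T-A-W: 18+22+12+10+11+25+19 = 117
W-N-V-Z-G-A-T-W: 18+22+12+10+24+25+6 = 117
W-N-V-Z-T-G-A-W: 18+22+12+14+11+24+19 = 120
W-N-V-Z-T-A-G-W: 18+22+12+14+25+24+5 = 120
W-N-V-Z-A-G-T-W: 18+22+12+27+24+11+6 = 120
W-N-V-Z-A-T-G-W: 18+22+12+27+25+11+5 = 120
W-N-V-G-Z-T-A-W: 18+22+9+10+14+25+19 = 117
W-N-V-G-Z-A-T-W: 18+22+9+10+27+25+6 = 117
… (352 more)
W-V-A-N-T-Z-G-W: 4+15+32+12+14+10+5 = 92  ← best
The minimum is 92.
One optimal route: W → V → A → N → T → Z → G → W (or its reverse).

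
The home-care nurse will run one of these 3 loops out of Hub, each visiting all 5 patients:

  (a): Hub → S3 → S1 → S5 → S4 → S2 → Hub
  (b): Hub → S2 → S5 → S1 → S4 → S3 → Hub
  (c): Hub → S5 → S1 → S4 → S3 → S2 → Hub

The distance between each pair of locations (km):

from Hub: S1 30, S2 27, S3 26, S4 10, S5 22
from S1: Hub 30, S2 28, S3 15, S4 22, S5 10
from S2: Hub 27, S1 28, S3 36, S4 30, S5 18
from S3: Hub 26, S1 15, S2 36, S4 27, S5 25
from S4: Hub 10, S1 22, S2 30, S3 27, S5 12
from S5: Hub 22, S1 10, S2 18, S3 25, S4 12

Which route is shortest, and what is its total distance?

120 km — (a) is the shortest.

(a): 26 + 15 + 10 + 12 + 30 + 27 = 120
(b): 27 + 18 + 10 + 22 + 27 + 26 = 130
(c): 22 + 10 + 22 + 27 + 36 + 27 = 144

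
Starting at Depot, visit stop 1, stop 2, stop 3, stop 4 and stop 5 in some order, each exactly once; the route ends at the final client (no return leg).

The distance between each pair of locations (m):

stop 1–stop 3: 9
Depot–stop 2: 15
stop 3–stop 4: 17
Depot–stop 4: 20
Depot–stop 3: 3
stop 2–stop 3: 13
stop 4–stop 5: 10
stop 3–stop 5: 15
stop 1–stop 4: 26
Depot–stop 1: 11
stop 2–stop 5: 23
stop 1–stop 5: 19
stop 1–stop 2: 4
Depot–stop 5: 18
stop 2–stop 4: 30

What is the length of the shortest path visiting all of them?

There are 5! = 120 possible orderings.
Depot→stop 1→stop 2→stop 3→stop 4→stop 5: 11+4+13+17+10 = 55
Depot→stop 1→stop 2→stop 3→stop 5→stop 4: 11+4+13+15+10 = 53
Depot→stop 1→stop 2→stop 4→stop 3→stop 5: 11+4+30+17+15 = 77
Depot→stop 1→stop 2→stop 4→stop 5→stop 3: 11+4+30+10+15 = 70
Depot→stop 1→stop 2→stop 5→stop 3→stop 4: 11+4+23+15+17 = 70
Depot→stop 1→stop 2→stop 5→stop 4→stop 3: 11+4+23+10+17 = 65
Depot→stop 1→stop 3→stop 2→stop 4→stop 5: 11+9+13+30+10 = 73
Depot→stop 1→stop 3→stop 2→stop 5→stop 4: 11+9+13+23+10 = 66
Depot→stop 1→stop 3→stop 4→stop 2→stop 5: 11+9+17+30+23 = 90
Depot→stop 1→stop 3→stop 4→stop 5→stop 2: 11+9+17+10+23 = 70
Depot→stop 1→stop 3→stop 5→stop 2→stop 4: 11+9+15+23+30 = 88
Depot→stop 1→stop 3→stop 5→stop 4→stop 2: 11+9+15+10+30 = 75
Depot→stop 1→stop 4→stop 2→stop 3→stop 5: 11+26+30+13+15 = 95
Depot→stop 1→stop 4→stop 2→stop 5→stop 3: 11+26+30+23+15 = 105
… (106 more)
Depot→stop 3→stop 1→stop 2→stop 5→stop 4: 3+9+4+23+10 = 49  ← best
The minimum is 49.
One shortest path: Depot → stop 3 → stop 1 → stop 2 → stop 5 → stop 4.

Minimum one-way distance = 49 m.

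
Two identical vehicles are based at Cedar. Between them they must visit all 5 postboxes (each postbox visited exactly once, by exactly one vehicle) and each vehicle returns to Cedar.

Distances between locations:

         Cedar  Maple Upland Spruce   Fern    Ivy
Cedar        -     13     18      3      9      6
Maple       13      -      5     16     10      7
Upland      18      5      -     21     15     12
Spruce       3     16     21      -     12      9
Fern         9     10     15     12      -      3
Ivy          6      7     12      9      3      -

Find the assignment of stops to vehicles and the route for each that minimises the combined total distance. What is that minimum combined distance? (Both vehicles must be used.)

Minimum combined distance: 48.

Try each way of splitting the stops between the two vehicles (each non-empty) and, for each split, find the best tour for each vehicle:
  {Maple} + {Upland, Spruce, Fern, Ivy}: 26 + 48 = 74
  {Upland} + {Maple, Spruce, Fern, Ivy}: 36 + 38 = 74
  {Maple, Upland} + {Spruce, Fern, Ivy}: 36 + 24 = 60
  {Spruce} + {Maple, Upland, Fern, Ivy}: 6 + 42 = 48
  {Maple, Spruce} + {Upland, Fern, Ivy}: 32 + 42 = 74
  {Upland, Spruce} + {Maple, Fern, Ivy}: 42 + 32 = 74
  … (15 splits in total)
Best: vehicle 1 Cedar → Spruce → Cedar = 6; vehicle 2 Cedar → Maple → Upland → Fern → Ivy → Cedar = 42; combined 48.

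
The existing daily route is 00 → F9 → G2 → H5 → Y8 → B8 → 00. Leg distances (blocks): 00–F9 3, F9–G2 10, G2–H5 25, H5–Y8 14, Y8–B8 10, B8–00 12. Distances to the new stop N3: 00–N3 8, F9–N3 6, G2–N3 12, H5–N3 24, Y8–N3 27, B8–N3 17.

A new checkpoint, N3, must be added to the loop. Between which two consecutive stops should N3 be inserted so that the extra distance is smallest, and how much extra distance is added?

Minimum extra distance: 8 blocks, inserting N3 between F9 and G2.

Insertion cost between consecutive stops i–j is d(i,N3) + d(N3,j) − d(i,j):
  between 00 and F9: 8 + 6 − 3 = 11
  between F9 and G2: 6 + 12 − 10 = 8
  between G2 and H5: 12 + 24 − 25 = 11
  between H5 and Y8: 24 + 27 − 14 = 37
  between Y8 and B8: 27 + 17 − 10 = 34
  between B8 and 00: 17 + 8 − 12 = 13
Cheapest insertion is between F9 and G2, adding 8.
New total = 74 + 8 = 82.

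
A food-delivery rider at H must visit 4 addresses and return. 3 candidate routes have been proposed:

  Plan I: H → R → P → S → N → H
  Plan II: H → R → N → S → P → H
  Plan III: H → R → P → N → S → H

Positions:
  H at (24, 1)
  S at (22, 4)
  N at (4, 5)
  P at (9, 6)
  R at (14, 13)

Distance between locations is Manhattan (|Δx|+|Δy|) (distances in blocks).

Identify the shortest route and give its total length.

Plan I: 22 + 12 + 15 + 19 + 24 = 92
Plan II: 22 + 18 + 19 + 15 + 20 = 94
Plan III: 22 + 12 + 6 + 19 + 5 = 64

64 blocks — Plan III is the shortest.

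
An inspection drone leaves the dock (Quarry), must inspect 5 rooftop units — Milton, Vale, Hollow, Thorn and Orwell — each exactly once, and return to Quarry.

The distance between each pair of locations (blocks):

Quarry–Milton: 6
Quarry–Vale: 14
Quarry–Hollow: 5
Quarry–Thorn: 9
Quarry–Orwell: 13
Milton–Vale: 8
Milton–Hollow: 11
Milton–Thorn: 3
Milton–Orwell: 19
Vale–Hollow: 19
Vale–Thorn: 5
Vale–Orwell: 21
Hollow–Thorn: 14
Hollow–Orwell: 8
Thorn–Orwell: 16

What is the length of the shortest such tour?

Minimum total distance: 48 blocks.

Quarry - Milton - Vale - Hollow - Thorn - Orwell - Quarry: 6+8+19+14+16+13 = 76
Quarry - Milton - Vale - Hollow - Orwell - Thorn - Quarry: 6+8+19+8+16+9 = 66
Quarry - Milton - Vale - Thorn - Hollow - Orwell - Quarry: 6+8+5+14+8+13 = 54
Quarry - Milton - Vale - Thorn - Orwell - Hollow - Quarry: 6+8+5+16+8+5 = 48
Quarry - Milton - Vale - Orwell - Hollow - Thorn - Quarry: 6+8+21+8+14+9 = 66
Quarry - Milton - Vale - Orwell - Thorn - Hollow - Quarry: 6+8+21+16+14+5 = 70
Quarry - Milton - Hollow - Vale - Thorn - Orwell - Quarry: 6+11+19+5+16+13 = 70
Quarry - Milton - Hollow - Vale - Orwell - Thorn - Quarry: 6+11+19+21+16+9 = 82
Quarry - Milton - Hollow - Thorn - Vale - Orwell - Quarry: 6+11+14+5+21+13 = 70
Quarry - Milton - Hollow - Thorn - Orwell - Vale - Quarry: 6+11+14+16+21+14 = 82
Quarry - Milton - Hollow - Orwell - Vale - Thorn - Quarry: 6+11+8+21+5+9 = 60
Quarry - Milton - Hollow - Orwell - Thorn - Vale - Quarry: 6+11+8+16+5+14 = 60
Quarry - Milton - Thorn - Vale - Hollow - Orwell - Quarry: 6+3+5+19+8+13 = 54
Quarry - Milton - Thorn - Vale - Orwell - Hollow - Quarry: 6+3+5+21+8+5 = 48
… (46 more)
The minimum is 48.
One optimal route: Quarry → Milton → Vale → Thorn → Orwell → Hollow → Quarry (or its reverse).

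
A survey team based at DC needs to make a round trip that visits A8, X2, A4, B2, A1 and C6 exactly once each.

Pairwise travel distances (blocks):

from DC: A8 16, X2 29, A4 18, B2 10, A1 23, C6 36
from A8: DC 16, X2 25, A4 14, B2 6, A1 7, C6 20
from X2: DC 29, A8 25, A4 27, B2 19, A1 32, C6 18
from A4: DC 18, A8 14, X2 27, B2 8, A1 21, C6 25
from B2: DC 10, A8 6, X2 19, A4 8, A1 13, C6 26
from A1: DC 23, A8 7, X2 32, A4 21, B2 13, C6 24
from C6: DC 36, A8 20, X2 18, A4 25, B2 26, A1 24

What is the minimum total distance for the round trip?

110 blocks — the shortest possible round trip.

With 6 stops there are 6!/2 = 360 distinct round trips (a route and its reverse cost the same).
DC-A8-X2-A4-B2-A1-C6-DC: 16+25+27+8+13+24+36 = 149
DC-A8-X2-A4-B2-C6-A1-DC: 16+25+27+8+26+24+23 = 149
DC-A8-X2-A4-A1-B2-C6-DC: 16+25+27+21+13+26+36 = 164
DC-A8-X2-A4-A1-C6-B2-DC: 16+25+27+21+24+26+10 = 149
DC-A8-X2-A4-C6-B2-A1-DC: 16+25+27+25+26+13+23 = 155
DC-A8-X2-A4-C6-A1-B2-DC: 16+25+27+25+24+13+10 = 140
DC-A8-X2-B2-A4-A1-C6-DC: 16+25+19+8+21+24+36 = 149
DC-A8-X2-B2-A4-C6-A1-DC: 16+25+19+8+25+24+23 = 140
… (352 more)
DC-A8-A1-C6-X2-A4-B2-DC: 16+7+24+18+27+8+10 = 110  ← best
The minimum is 110.
One optimal route: DC → A8 → A1 → C6 → X2 → A4 → B2 → DC (or its reverse).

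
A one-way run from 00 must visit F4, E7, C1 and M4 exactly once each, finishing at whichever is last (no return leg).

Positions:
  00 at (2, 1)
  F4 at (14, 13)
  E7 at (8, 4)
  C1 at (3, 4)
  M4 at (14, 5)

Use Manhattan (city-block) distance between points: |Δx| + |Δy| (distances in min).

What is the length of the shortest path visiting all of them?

There are 4! = 24 possible orderings.
00 → F4 → E7 → C1 → M4: 24+15+5+12 = 56
00 → F4 → E7 → M4 → C1: 24+15+7+12 = 58
00 → F4 → C1 → E7 → M4: 24+20+5+7 = 56
00 → F4 → C1 → M4 → E7: 24+20+12+7 = 63
00 → F4 → M4 → E7 → C1: 24+8+7+5 = 44
00 → F4 → M4 → C1 → E7: 24+8+12+5 = 49
00 → E7 → F4 → C1 → M4: 9+15+20+12 = 56
00 → E7 → F4 → M4 → C1: 9+15+8+12 = 44
00 → E7 → C1 → F4 → M4: 9+5+20+8 = 42
00 → E7 → C1 → M4 → F4: 9+5+12+8 = 34
00 → E7 → M4 → F4 → C1: 9+7+8+20 = 44
00 → E7 → M4 → C1 → F4: 9+7+12+20 = 48
00 → C1 → F4 → E7 → M4: 4+20+15+7 = 46
00 → C1 → F4 → M4 → E7: 4+20+8+7 = 39
… (10 more)
00 → C1 → E7 → M4 → F4: 4+5+7+8 = 24  ← best
The minimum is 24.
One shortest path: 00 → C1 → E7 → M4 → F4.

Shortest open route: 24 min.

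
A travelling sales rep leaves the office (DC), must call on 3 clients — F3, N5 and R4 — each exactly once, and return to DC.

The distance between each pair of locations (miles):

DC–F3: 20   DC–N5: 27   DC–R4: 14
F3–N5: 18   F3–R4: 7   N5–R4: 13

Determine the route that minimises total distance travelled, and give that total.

Shortest round trip = 65 miles.

With 3 stops there are 3!/2 = 3 distinct round trips (a route and its reverse cost the same).
DC-F3-N5-R4-DC: 20+18+13+14 = 65
DC-F3-R4-N5-DC: 20+7+13+27 = 67
DC-N5-F3-R4-DC: 27+18+7+14 = 66
The minimum is 65.
One optimal route: DC → F3 → N5 → R4 → DC (or its reverse).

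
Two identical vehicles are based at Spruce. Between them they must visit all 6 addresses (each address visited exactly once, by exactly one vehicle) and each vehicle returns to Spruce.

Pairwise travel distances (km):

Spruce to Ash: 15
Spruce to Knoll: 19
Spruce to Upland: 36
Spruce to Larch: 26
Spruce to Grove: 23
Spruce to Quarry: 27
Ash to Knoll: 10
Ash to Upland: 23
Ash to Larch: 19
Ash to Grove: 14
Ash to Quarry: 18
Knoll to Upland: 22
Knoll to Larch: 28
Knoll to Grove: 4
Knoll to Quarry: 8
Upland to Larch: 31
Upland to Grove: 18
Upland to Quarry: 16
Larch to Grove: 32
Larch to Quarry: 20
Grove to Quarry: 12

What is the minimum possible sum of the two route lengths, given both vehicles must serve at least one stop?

Minimum combined distance: 133 km.

Check every non-empty split of the stops between the two vehicles; for each half take its own optimal tour:
  {Ash} + {Knoll, Upland, Larch, Grove, Quarry}: 30 + 103 = 133
  {Knoll} + {Ash, Upland, Larch, Grove, Quarry}: 38 + 109 = 147
  {Ash, Knoll} + {Upland, Larch, Grove, Quarry}: 44 + 103 = 147
  {Upland} + {Ash, Knoll, Larch, Grove, Quarry}: 72 + 87 = 159
  {Ash, Upland} + {Knoll, Larch, Grove, Quarry}: 74 + 81 = 155
  {Knoll, Upland} + {Ash, Larch, Grove, Quarry}: 77 + 87 = 164
  … (31 splits in total)
Best: vehicle 1 Spruce → Ash → Spruce = 30; vehicle 2 Spruce → Knoll → Grove → Upland → Quarry → Larch → Spruce = 103; combined 133.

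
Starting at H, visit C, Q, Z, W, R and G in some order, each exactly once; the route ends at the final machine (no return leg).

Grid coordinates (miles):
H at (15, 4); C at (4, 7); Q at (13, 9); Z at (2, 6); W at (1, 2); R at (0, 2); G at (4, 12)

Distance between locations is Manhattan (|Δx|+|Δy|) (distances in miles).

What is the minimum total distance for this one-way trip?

Minimum one-way distance = 33 miles.

There are 6! = 720 possible orderings.
H - C - Q - Z - W - R - G: 14+11+14+5+1+14 = 59
H - C - Q - Z - W - G - R: 14+11+14+5+13+14 = 71
H - C - Q - Z - R - W - G: 14+11+14+6+1+13 = 59
H - C - Q - Z - R - G - W: 14+11+14+6+14+13 = 72
H - C - Q - Z - G - W - R: 14+11+14+8+13+1 = 61
H - C - Q - Z - G - R - W: 14+11+14+8+14+1 = 62
H - C - Q - W - Z - R - G: 14+11+19+5+6+14 = 69
H - C - Q - W - Z - G - R: 14+11+19+5+8+14 = 71
… (712 more)
H - Q - G - C - Z - W - R: 7+12+5+3+5+1 = 33  ← best
The minimum is 33.
One shortest path: H → Q → G → C → Z → W → R.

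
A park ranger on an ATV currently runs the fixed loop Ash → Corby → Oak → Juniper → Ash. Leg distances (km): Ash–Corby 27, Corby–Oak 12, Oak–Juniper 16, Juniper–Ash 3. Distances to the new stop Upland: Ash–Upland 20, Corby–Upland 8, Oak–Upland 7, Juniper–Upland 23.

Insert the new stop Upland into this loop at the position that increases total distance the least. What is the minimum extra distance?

Adding 1 km by placing Upland on the Ash–Corby leg.

Insertion cost between consecutive stops i–j is d(i,Upland) + d(Upland,j) − d(i,j):
  between Ash and Corby: 20 + 8 − 27 = 1
  between Corby and Oak: 8 + 7 − 12 = 3
  between Oak and Juniper: 7 + 23 − 16 = 14
  between Juniper and Ash: 23 + 20 − 3 = 40
Cheapest insertion is between Ash and Corby, adding 1.
New total = 58 + 1 = 59.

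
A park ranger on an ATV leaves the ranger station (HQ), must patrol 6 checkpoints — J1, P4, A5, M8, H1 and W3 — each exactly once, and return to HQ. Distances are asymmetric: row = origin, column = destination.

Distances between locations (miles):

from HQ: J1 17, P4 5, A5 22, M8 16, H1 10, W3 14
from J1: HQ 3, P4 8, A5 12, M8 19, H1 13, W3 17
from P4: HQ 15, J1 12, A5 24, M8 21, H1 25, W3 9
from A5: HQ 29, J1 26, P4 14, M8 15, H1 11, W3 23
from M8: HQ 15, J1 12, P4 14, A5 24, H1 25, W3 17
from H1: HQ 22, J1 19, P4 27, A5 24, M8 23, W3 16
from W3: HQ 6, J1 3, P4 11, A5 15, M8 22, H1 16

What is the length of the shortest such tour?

HQ-J1-P4-A5-M8-H1-W3-HQ: 17+8+24+15+25+16+6 = 111
HQ-J1-P4-A5-M8-W3-H1-HQ: 17+8+24+15+17+16+22 = 119
HQ-J1-P4-A5-H1-M8-W3-HQ: 17+8+24+11+23+17+6 = 106
HQ-J1-P4-A5-H1-W3-M8-HQ: 17+8+24+11+16+22+15 = 113
HQ-J1-P4-A5-W3-M8-H1-HQ: 17+8+24+23+22+25+22 = 141
HQ-J1-P4-A5-W3-H1-M8-HQ: 17+8+24+23+16+23+15 = 126
HQ-J1-P4-M8-A5-H1-W3-HQ: 17+8+21+24+11+16+6 = 103
HQ-J1-P4-M8-A5-W3-H1-HQ: 17+8+21+24+23+16+22 = 131
… (712 more)
HQ-P4-W3-J1-A5-H1-M8-HQ: 5+9+3+12+11+23+15 = 78  ← best
The minimum is 78.
One optimal route: HQ → P4 → W3 → J1 → A5 → H1 → M8 → HQ.

Minimum total distance: 78 miles.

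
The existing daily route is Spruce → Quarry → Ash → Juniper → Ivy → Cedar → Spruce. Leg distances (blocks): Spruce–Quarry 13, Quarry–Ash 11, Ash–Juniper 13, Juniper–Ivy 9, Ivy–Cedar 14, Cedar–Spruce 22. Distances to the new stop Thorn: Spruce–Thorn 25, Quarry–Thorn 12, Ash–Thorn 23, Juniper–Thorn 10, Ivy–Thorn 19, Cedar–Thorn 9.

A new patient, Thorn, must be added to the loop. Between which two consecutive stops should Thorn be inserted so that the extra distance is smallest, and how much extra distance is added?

Insertion cost between consecutive stops i–j is d(i,Thorn) + d(Thorn,j) − d(i,j):
  between Spruce and Quarry: 25 + 12 − 13 = 24
  between Quarry and Ash: 12 + 23 − 11 = 24
  between Ash and Juniper: 23 + 10 − 13 = 20
  between Juniper and Ivy: 10 + 19 − 9 = 20
  between Ivy and Cedar: 19 + 9 − 14 = 14
  between Cedar and Spruce: 9 + 25 − 22 = 12
Cheapest insertion is between Cedar and Spruce, adding 12.
New total = 82 + 12 = 94.

Adding 12 blocks by placing Thorn on the Cedar–Spruce leg.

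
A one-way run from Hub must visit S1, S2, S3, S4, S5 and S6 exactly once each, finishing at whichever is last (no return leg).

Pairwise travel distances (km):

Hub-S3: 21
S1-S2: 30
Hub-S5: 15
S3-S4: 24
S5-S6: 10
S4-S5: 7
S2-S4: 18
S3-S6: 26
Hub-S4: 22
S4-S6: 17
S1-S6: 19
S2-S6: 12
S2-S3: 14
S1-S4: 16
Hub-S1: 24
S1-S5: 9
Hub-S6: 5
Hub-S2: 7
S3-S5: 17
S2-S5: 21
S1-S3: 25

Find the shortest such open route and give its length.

There are 6! = 720 possible orderings.
Hub → S1 → S2 → S3 → S4 → S5 → S6: 24+30+14+24+7+10 = 109
Hub → S1 → S2 → S3 → S4 → S6 → S5: 24+30+14+24+17+10 = 119
Hub → S1 → S2 → S3 → S5 → S4 → S6: 24+30+14+17+7+17 = 109
Hub → S1 → S2 → S3 → S5 → S6 → S4: 24+30+14+17+10+17 = 112
Hub → S1 → S2 → S3 → S6 → S4 → S5: 24+30+14+26+17+7 = 118
Hub → S1 → S2 → S3 → S6 → S5 → S4: 24+30+14+26+10+7 = 111
Hub → S1 → S2 → S4 → S3 → S5 → S6: 24+30+18+24+17+10 = 123
Hub → S1 → S2 → S4 → S3 → S6 → S5: 24+30+18+24+26+10 = 132
… (712 more)
Hub → S6 → S2 → S3 → S4 → S5 → S1: 5+12+14+24+7+9 = 71  ← best
The minimum is 71.
One shortest path: Hub → S6 → S2 → S3 → S4 → S5 → S1.

Minimum one-way distance = 71 km.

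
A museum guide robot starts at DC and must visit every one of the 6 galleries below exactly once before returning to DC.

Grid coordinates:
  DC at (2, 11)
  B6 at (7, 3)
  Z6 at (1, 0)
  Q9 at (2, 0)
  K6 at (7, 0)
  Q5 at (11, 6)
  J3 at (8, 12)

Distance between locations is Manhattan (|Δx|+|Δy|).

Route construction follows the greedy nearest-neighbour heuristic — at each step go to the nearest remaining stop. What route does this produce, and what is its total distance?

Total distance 44 via the nearest-neighbour route DC → J3 → Q5 → B6 → K6 → Q9 → Z6 → DC.

From DC: distances to unvisited — J3=7, Q9=11, Z6=12, B6=13, Q5=14, K6=16. Nearest is J3 (7).
From J3: distances to unvisited — Q5=9, B6=10, K6=13, Q9=18, Z6=19. Nearest is Q5 (9).
From Q5: distances to unvisited — B6=7, K6=10, Q9=15, Z6=16. Nearest is B6 (7).
From B6: distances to unvisited — K6=3, Q9=8, Z6=9. Nearest is K6 (3).
From K6: distances to unvisited — Q9=5, Z6=6. Nearest is Q9 (5).
From Q9: distances to unvisited — Z6=1. Nearest is Z6 (1).
Return Z6→DC: 12.
Total = 7 + 9 + 7 + 3 + 5 + 1 + 12 = 44.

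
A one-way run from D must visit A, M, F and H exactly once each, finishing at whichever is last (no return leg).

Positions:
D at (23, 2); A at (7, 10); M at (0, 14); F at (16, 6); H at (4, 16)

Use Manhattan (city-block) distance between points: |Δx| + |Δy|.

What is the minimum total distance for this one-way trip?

Shortest open route: 39.

There are 4! = 24 possible orderings.
D - A - M - F - H: 24+11+24+22 = 81
D - A - M - H - F: 24+11+6+22 = 63
D - A - F - M - H: 24+13+24+6 = 67
D - A - F - H - M: 24+13+22+6 = 65
D - A - H - M - F: 24+9+6+24 = 63
D - A - H - F - M: 24+9+22+24 = 79
D - M - A - F - H: 35+11+13+22 = 81
D - M - A - H - F: 35+11+9+22 = 77
D - M - F - A - H: 35+24+13+9 = 81
D - M - F - H - A: 35+24+22+9 = 90
D - M - H - A - F: 35+6+9+13 = 63
D - M - H - F - A: 35+6+22+13 = 76
D - F - A - M - H: 11+13+11+6 = 41
D - F - A - H - M: 11+13+9+6 = 39
… (10 more)
The minimum is 39.
One shortest path: D → F → A → H → M.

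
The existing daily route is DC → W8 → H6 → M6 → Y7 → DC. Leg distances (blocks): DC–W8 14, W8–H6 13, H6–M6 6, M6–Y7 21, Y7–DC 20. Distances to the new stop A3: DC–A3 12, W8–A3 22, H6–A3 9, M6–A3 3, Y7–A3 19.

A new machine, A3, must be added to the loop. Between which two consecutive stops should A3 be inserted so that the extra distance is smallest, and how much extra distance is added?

Insertion cost between consecutive stops i–j is d(i,A3) + d(A3,j) − d(i,j):
  between DC and W8: 12 + 22 − 14 = 20
  between W8 and H6: 22 + 9 − 13 = 18
  between H6 and M6: 9 + 3 − 6 = 6
  between M6 and Y7: 3 + 19 − 21 = 1
  between Y7 and DC: 19 + 12 − 20 = 11
Cheapest insertion is between M6 and Y7, adding 1.
New total = 74 + 1 = 75.

+1 blocks — insert A3 between M6 and Y7.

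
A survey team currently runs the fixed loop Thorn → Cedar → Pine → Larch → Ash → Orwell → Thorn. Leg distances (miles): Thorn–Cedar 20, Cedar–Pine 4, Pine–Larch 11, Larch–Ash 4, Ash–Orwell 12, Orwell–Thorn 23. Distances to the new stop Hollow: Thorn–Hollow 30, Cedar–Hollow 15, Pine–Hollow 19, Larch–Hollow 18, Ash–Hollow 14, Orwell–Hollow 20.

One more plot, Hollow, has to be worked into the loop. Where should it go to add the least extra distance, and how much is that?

Insertion cost between consecutive stops i–j is d(i,Hollow) + d(Hollow,j) − d(i,j):
  between Thorn and Cedar: 30 + 15 − 20 = 25
  between Cedar and Pine: 15 + 19 − 4 = 30
  between Pine and Larch: 19 + 18 − 11 = 26
  between Larch and Ash: 18 + 14 − 4 = 28
  between Ash and Orwell: 14 + 20 − 12 = 22
  between Orwell and Thorn: 20 + 30 − 23 = 27
Cheapest insertion is between Ash and Orwell, adding 22.
New total = 74 + 22 = 96.

+22 miles — insert Hollow between Ash and Orwell.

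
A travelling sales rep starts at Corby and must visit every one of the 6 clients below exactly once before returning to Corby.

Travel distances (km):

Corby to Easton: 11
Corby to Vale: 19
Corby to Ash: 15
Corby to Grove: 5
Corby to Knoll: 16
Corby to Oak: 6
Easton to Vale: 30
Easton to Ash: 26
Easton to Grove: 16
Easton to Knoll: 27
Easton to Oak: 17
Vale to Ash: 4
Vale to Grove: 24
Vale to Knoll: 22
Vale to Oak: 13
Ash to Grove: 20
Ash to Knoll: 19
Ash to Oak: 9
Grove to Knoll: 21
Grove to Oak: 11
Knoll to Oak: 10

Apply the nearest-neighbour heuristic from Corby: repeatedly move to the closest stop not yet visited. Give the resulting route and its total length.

From Corby: distances to unvisited — Grove=5, Oak=6, Easton=11, Ash=15, Knoll=16, Vale=19. Nearest is Grove (5).
From Grove: distances to unvisited — Oak=11, Easton=16, Ash=20, Knoll=21, Vale=24. Nearest is Oak (11).
From Oak: distances to unvisited — Ash=9, Knoll=10, Vale=13, Easton=17. Nearest is Ash (9).
From Ash: distances to unvisited — Vale=4, Knoll=19, Easton=26. Nearest is Vale (4).
From Vale: distances to unvisited — Knoll=22, Easton=30. Nearest is Knoll (22).
From Knoll: distances to unvisited — Easton=27. Nearest is Easton (27).
Return Easton→Corby: 11.
Total = 5 + 11 + 9 + 4 + 22 + 27 + 11 = 89.

Nearest-neighbour total = 89 km; route Corby → Grove → Oak → Ash → Vale → Knoll → Easton → Corby.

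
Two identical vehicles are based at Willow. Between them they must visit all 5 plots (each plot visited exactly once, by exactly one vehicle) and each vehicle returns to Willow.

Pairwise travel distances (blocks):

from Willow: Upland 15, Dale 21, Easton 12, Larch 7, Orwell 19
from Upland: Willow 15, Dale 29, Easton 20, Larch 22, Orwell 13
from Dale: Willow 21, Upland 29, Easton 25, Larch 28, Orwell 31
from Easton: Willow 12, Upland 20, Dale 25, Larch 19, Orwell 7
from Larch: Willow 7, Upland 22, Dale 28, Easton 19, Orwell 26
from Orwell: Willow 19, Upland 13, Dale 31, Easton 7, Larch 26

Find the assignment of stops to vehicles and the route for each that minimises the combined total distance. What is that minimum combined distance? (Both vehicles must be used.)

There are 2^4 − 1 = 15 ways to divide the 5 stops into two non-empty groups. For each, the best each vehicle can do is its own shortest tour through its group:
  {Upland} + {Dale, Easton, Larch, Orwell}: 30 + 85 = 115
  {Dale} + {Upland, Easton, Larch, Orwell}: 42 + 61 = 103
  {Upland, Dale} + {Easton, Larch, Orwell}: 65 + 52 = 117
  {Easton} + {Upland, Dale, Larch, Orwell}: 24 + 94 = 118
  {Upland, Easton} + {Dale, Larch, Orwell}: 47 + 85 = 132
  {Dale, Easton} + {Upland, Larch, Orwell}: 58 + 61 = 119
  … (15 splits in total)
  {Larch} + {Upland, Dale, Easton, Orwell}: 14 + 81 = 95  ← best
Best: vehicle 1 Willow → Larch → Willow = 14; vehicle 2 Willow → Upland → Orwell → Easton → Dale → Willow = 81; combined 95.

Minimum combined distance: 95 blocks.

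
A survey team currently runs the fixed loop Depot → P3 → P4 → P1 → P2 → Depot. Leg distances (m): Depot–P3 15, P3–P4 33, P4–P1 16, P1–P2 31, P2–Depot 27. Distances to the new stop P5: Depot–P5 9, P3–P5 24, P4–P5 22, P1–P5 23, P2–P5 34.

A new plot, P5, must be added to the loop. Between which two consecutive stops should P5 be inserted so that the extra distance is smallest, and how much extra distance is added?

Insertion cost between consecutive stops i–j is d(i,P5) + d(P5,j) − d(i,j):
  between Depot and P3: 9 + 24 − 15 = 18
  between P3 and P4: 24 + 22 − 33 = 13
  between P4 and P1: 22 + 23 − 16 = 29
  between P1 and P2: 23 + 34 − 31 = 26
  between P2 and Depot: 34 + 9 − 27 = 16
Cheapest insertion is between P3 and P4, adding 13.
New total = 122 + 13 = 135.

Adding 13 m by placing P5 on the P3–P4 leg.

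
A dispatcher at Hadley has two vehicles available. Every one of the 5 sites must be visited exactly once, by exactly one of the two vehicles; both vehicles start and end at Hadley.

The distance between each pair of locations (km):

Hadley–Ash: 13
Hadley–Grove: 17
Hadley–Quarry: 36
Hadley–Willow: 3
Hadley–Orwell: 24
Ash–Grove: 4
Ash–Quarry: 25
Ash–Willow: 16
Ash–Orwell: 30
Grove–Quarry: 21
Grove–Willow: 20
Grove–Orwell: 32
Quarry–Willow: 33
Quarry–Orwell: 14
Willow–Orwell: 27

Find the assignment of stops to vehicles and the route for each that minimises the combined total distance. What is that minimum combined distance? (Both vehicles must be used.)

Check every non-empty split of the stops between the two vehicles; for each half take its own optimal tour:
  {Ash} + {Grove, Quarry, Willow, Orwell}: 26 + 82 = 108
  {Grove} + {Ash, Quarry, Willow, Orwell}: 34 + 82 = 116
  {Ash, Grove} + {Quarry, Willow, Orwell}: 34 + 74 = 108
  {Quarry} + {Ash, Grove, Willow, Orwell}: 72 + 79 = 151
  {Ash, Quarry} + {Grove, Willow, Orwell}: 74 + 79 = 153
  {Grove, Quarry} + {Ash, Willow, Orwell}: 74 + 73 = 147
  … (15 splits in total)
  {Willow} + {Ash, Grove, Quarry, Orwell}: 6 + 76 = 82  ← best
Best: vehicle 1 Hadley → Willow → Hadley = 6; vehicle 2 Hadley → Ash → Grove → Quarry → Orwell → Hadley = 76; combined 82.

82 km — the smallest possible combined total.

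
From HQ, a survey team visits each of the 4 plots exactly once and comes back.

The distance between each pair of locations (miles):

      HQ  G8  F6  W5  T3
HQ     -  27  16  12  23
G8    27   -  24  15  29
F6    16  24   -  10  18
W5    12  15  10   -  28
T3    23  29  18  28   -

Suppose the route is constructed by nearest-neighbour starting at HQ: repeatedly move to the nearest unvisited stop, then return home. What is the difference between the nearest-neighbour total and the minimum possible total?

6 miles longer than the optimal tour.

From HQ: W5=12, F6=16, T3=23, G8=27 → choose W5 (12).
From W5: F6=10, G8=15, T3=28 → choose F6 (10).
From F6: T3=18, G8=24 → choose T3 (18).
From T3: G8=29 → choose G8 (29).
NN route HQ → W5 → F6 → T3 → G8 → HQ costs 96.
Optimal: HQ → F6 → T3 → G8 → W5 → HQ costs 90 (by enumerating all 12 distinct tours).
Excess = 96 − 90 = 6.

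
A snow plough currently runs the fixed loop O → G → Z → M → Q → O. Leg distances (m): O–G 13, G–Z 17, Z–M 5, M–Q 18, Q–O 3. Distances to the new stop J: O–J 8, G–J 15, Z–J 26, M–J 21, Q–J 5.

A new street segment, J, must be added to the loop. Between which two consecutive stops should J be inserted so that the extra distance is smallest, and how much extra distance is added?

Insertion cost between consecutive stops i–j is d(i,J) + d(J,j) − d(i,j):
  between O and G: 8 + 15 − 13 = 10
  between G and Z: 15 + 26 − 17 = 24
  between Z and M: 26 + 21 − 5 = 42
  between M and Q: 21 + 5 − 18 = 8
  between Q and O: 5 + 8 − 3 = 10
Cheapest insertion is between M and Q, adding 8.
New total = 56 + 8 = 64.

Minimum extra distance: 8 m, inserting J between M and Q.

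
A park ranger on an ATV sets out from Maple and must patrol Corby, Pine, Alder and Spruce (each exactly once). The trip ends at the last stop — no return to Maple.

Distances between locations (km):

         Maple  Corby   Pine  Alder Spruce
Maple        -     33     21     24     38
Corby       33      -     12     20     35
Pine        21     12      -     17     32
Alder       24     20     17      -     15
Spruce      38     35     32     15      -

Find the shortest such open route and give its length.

Minimum one-way distance = 68 km.

There are 4! = 24 possible orderings.
Maple→Corby→Pine→Alder→Spruce: 33+12+17+15 = 77
Maple→Corby→Pine→Spruce→Alder: 33+12+32+15 = 92
Maple→Corby→Alder→Pine→Spruce: 33+20+17+32 = 102
Maple→Corby→Alder→Spruce→Pine: 33+20+15+32 = 100
Maple→Corby→Spruce→Pine→Alder: 33+35+32+17 = 117
Maple→Corby→Spruce→Alder→Pine: 33+35+15+17 = 100
Maple→Pine→Corby→Alder→Spruce: 21+12+20+15 = 68
Maple→Pine→Corby→Spruce→Alder: 21+12+35+15 = 83
Maple→Pine→Alder→Corby→Spruce: 21+17+20+35 = 93
Maple→Pine→Alder→Spruce→Corby: 21+17+15+35 = 88
Maple→Pine→Spruce→Corby→Alder: 21+32+35+20 = 108
Maple→Pine→Spruce→Alder→Corby: 21+32+15+20 = 88
Maple→Alder→Corby→Pine→Spruce: 24+20+12+32 = 88
Maple→Alder→Corby→Spruce→Pine: 24+20+35+32 = 111
… (10 more)
The minimum is 68.
One shortest path: Maple → Pine → Corby → Alder → Spruce.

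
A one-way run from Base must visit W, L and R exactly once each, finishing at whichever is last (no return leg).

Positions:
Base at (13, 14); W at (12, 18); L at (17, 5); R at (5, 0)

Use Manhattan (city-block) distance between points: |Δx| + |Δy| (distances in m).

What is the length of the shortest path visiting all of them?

There are 3! = 6 possible orderings.
Base - W - L - R: 5+18+17 = 40
Base - W - R - L: 5+25+17 = 47
Base - L - W - R: 13+18+25 = 56
Base - L - R - W: 13+17+25 = 55
Base - R - W - L: 22+25+18 = 65
Base - R - L - W: 22+17+18 = 57
The minimum is 40.
One shortest path: Base → W → L → R.

40 m — the minimum one-way total.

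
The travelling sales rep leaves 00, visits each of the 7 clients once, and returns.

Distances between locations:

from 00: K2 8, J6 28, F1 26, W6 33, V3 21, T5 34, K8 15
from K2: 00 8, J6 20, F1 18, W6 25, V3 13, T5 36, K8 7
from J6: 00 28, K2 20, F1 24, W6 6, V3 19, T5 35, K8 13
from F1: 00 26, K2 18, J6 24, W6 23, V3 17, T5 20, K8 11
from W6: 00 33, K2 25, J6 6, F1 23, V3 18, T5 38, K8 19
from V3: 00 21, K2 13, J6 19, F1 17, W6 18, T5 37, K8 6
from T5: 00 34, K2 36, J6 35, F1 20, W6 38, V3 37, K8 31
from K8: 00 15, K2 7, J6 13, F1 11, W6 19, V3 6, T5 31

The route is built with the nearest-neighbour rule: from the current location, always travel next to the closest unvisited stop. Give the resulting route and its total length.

Total distance 132 via the nearest-neighbour route 00 → K2 → K8 → V3 → F1 → T5 → J6 → W6 → 00.

From 00: distances to unvisited — K2=8, K8=15, V3=21, F1=26, J6=28, W6=33, T5=34. Nearest is K2 (8).
From K2: distances to unvisited — K8=7, V3=13, F1=18, J6=20, W6=25, T5=36. Nearest is K8 (7).
From K8: distances to unvisited — V3=6, F1=11, J6=13, W6=19, T5=31. Nearest is V3 (6).
From V3: distances to unvisited — F1=17, W6=18, J6=19, T5=37. Nearest is F1 (17).
From F1: distances to unvisited — T5=20, W6=23, J6=24. Nearest is T5 (20).
From T5: distances to unvisited — J6=35, W6=38. Nearest is J6 (35).
From J6: distances to unvisited — W6=6. Nearest is W6 (6).
Return W6→00: 33.
Total = 8 + 7 + 6 + 17 + 20 + 35 + 6 + 33 = 132.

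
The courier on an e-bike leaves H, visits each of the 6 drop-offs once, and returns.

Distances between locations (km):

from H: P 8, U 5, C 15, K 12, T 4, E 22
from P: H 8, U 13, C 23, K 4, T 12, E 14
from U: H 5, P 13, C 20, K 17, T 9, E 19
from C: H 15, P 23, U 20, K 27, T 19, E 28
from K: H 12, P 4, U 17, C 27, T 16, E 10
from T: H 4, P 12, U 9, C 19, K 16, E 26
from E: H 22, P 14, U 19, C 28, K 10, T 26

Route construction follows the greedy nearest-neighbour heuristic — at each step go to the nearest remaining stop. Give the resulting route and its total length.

From H: distances to unvisited — T=4, U=5, P=8, K=12, C=15, E=22. Nearest is T (4).
From T: distances to unvisited — U=9, P=12, K=16, C=19, E=26. Nearest is U (9).
From U: distances to unvisited — P=13, K=17, E=19, C=20. Nearest is P (13).
From P: distances to unvisited — K=4, E=14, C=23. Nearest is K (4).
From K: distances to unvisited — E=10, C=27. Nearest is E (10).
From E: distances to unvisited — C=28. Nearest is C (28).
Return C→H: 15.
Total = 4 + 9 + 13 + 4 + 10 + 28 + 15 = 83.

Nearest-neighbour total = 83 km; route H → T → U → P → K → E → C → H.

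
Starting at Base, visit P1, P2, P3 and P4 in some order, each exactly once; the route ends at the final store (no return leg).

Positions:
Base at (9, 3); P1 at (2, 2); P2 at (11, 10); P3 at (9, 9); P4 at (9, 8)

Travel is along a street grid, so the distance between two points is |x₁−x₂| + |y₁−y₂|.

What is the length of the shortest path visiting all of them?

Shortest open route: 25.

There are 4! = 24 possible orderings.
Base→P1→P2→P3→P4: 8+17+3+1 = 29
Base→P1→P2→P4→P3: 8+17+4+1 = 30
Base→P1→P3→P2→P4: 8+14+3+4 = 29
Base→P1→P3→P4→P2: 8+14+1+4 = 27
Base→P1→P4→P2→P3: 8+13+4+3 = 28
Base→P1→P4→P3→P2: 8+13+1+3 = 25
Base→P2→P1→P3→P4: 9+17+14+1 = 41
Base→P2→P1→P4→P3: 9+17+13+1 = 40
Base→P2→P3→P1→P4: 9+3+14+13 = 39
Base→P2→P3→P4→P1: 9+3+1+13 = 26
Base→P2→P4→P1→P3: 9+4+13+14 = 40
Base→P2→P4→P3→P1: 9+4+1+14 = 28
Base→P3→P1→P2→P4: 6+14+17+4 = 41
Base→P3→P1→P4→P2: 6+14+13+4 = 37
… (10 more)
The minimum is 25.
One shortest path: Base → P1 → P4 → P3 → P2.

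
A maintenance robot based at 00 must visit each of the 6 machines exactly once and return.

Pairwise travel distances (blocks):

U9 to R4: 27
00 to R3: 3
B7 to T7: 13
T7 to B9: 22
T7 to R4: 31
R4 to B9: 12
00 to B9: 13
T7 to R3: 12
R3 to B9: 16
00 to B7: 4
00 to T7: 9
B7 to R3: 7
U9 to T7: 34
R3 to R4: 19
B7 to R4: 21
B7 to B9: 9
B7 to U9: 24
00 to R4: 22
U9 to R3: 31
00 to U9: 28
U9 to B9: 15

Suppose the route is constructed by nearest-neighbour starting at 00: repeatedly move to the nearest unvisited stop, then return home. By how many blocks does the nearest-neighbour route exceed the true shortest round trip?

From 00: R3=3, B7=4, T7=9, B9=13, R4=22, U9=28 → choose R3 (3).
From R3: B7=7, T7=12, B9=16, R4=19, U9=31 → choose B7 (7).
From B7: B9=9, T7=13, R4=21, U9=24 → choose B9 (9).
From B9: R4=12, U9=15, T7=22 → choose R4 (12).
From R4: U9=27, T7=31 → choose U9 (27).
From U9: T7=34 → choose T7 (34).
NN route 00 → R3 → B7 → B9 → R4 → U9 → T7 → 00 costs 101.
Optimal: 00 → B7 → U9 → B9 → R4 → R3 → T7 → 00 costs 95 (by enumerating all 360 distinct tours).
Excess = 101 − 95 = 6.

The nearest-neighbour route is 6 blocks longer than optimal.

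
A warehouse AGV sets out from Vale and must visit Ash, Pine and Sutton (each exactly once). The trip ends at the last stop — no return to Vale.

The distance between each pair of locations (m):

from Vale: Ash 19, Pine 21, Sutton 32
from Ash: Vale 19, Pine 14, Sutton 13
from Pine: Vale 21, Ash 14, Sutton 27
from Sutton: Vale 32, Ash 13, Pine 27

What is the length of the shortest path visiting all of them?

There are 3! = 6 possible orderings.
Vale → Ash → Pine → Sutton: 19+14+27 = 60
Vale → Ash → Sutton → Pine: 19+13+27 = 59
Vale → Pine → Ash → Sutton: 21+14+13 = 48
Vale → Pine → Sutton → Ash: 21+27+13 = 61
Vale → Sutton → Ash → Pine: 32+13+14 = 59
Vale → Sutton → Pine → Ash: 32+27+14 = 73
The minimum is 48.
One shortest path: Vale → Pine → Ash → Sutton.

48 m — the minimum one-way total.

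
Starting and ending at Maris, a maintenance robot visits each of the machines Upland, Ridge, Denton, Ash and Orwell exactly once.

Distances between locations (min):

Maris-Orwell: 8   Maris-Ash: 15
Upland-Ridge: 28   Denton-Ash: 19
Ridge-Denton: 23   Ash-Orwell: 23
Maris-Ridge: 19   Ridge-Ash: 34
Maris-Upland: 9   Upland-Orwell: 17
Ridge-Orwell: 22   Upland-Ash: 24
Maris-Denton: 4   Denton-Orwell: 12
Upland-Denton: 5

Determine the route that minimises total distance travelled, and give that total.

Shortest round trip = 97 min.

Maris → Upland → Ridge → Denton → Ash → Orwell → Maris: 9+28+23+19+23+8 = 110
Maris → Upland → Ridge → Denton → Orwell → Ash → Maris: 9+28+23+12+23+15 = 110
Maris → Upland → Ridge → Ash → Denton → Orwell → Maris: 9+28+34+19+12+8 = 110
Maris → Upland → Ridge → Ash → Orwell → Denton → Maris: 9+28+34+23+12+4 = 110
Maris → Upland → Ridge → Orwell → Denton → Ash → Maris: 9+28+22+12+19+15 = 105
Maris → Upland → Ridge → Orwell → Ash → Denton → Maris: 9+28+22+23+19+4 = 105
Maris → Upland → Denton → Ridge → Ash → Orwell → Maris: 9+5+23+34+23+8 = 102
Maris → Upland → Denton → Ridge → Orwell → Ash → Maris: 9+5+23+22+23+15 = 97
Maris → Upland → Denton → Ash → Ridge → Orwell → Maris: 9+5+19+34+22+8 = 97
Maris → Upland → Denton → Ash → Orwell → Ridge → Maris: 9+5+19+23+22+19 = 97
Maris → Upland → Denton → Orwell → Ridge → Ash → Maris: 9+5+12+22+34+15 = 97
Maris → Upland → Denton → Orwell → Ash → Ridge → Maris: 9+5+12+23+34+19 = 102
Maris → Upland → Ash → Ridge → Denton → Orwell → Maris: 9+24+34+23+12+8 = 110
Maris → Upland → Ash → Ridge → Orwell → Denton → Maris: 9+24+34+22+12+4 = 105
… (46 more)
The minimum is 97.
One optimal route: Maris → Upland → Denton → Ridge → Orwell → Ash → Maris (or its reverse).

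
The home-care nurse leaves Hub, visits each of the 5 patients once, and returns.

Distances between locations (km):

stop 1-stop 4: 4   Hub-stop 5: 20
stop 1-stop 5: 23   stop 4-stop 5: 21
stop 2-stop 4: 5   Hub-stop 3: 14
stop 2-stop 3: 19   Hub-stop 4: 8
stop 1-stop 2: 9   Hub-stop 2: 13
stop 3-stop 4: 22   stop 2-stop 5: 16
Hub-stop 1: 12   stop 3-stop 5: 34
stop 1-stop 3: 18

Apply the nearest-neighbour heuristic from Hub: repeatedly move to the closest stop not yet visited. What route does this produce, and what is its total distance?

Total distance 85 km via the nearest-neighbour route Hub → stop 4 → stop 1 → stop 2 → stop 5 → stop 3 → Hub.

At Hub the remaining stops are stop 4 8, stop 1 12, stop 2 13, stop 3 14, stop 5 20; go to stop 4.
At stop 4 the remaining stops are stop 1 4, stop 2 5, stop 5 21, stop 3 22; go to stop 1.
At stop 1 the remaining stops are stop 2 9, stop 3 18, stop 5 23; go to stop 2.
At stop 2 the remaining stops are stop 5 16, stop 3 19; go to stop 5.
At stop 5 the remaining stops are stop 3 34; go to stop 3.
Return stop 3→Hub: 14.
Total = 8 + 4 + 9 + 16 + 34 + 14 = 85.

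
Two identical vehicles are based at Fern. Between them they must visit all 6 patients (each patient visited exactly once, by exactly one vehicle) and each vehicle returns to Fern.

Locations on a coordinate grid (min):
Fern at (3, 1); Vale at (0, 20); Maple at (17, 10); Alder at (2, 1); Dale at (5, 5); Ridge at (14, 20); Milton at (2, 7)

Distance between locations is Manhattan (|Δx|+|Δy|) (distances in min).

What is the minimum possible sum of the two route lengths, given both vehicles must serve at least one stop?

Try each way of splitting the stops between the two vehicles (each non-empty) and, for each split, find the best tour for each vehicle:
  {Vale} + {Maple, Alder, Dale, Ridge, Milton}: 44 + 68 = 112
  {Maple} + {Vale, Alder, Dale, Ridge, Milton}: 46 + 66 = 112
  {Vale, Maple} + {Alder, Dale, Ridge, Milton}: 72 + 62 = 134
  {Alder} + {Vale, Maple, Dale, Ridge, Milton}: 2 + 72 = 74
  {Vale, Alder} + {Maple, Dale, Ridge, Milton}: 44 + 68 = 112
  {Maple, Alder} + {Vale, Dale, Ridge, Milton}: 48 + 66 = 114
  … (31 splits in total)
Best: vehicle 1 Fern → Alder → Fern = 2; vehicle 2 Fern → Dale → Maple → Ridge → Vale → Milton → Fern = 72; combined 74.

Minimum combined distance: 74 min.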